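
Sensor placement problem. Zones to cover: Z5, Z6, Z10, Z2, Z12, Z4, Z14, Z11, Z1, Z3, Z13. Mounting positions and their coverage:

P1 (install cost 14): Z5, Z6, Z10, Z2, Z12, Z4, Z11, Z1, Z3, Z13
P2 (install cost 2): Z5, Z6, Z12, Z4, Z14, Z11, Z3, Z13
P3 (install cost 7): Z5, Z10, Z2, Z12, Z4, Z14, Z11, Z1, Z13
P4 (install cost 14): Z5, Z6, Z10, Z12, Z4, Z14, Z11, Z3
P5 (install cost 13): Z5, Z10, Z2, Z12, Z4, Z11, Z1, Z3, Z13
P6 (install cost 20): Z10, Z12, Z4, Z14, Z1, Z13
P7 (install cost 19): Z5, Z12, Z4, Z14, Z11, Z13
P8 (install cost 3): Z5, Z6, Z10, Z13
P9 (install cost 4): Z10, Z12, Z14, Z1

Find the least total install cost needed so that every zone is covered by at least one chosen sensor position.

P2, P3 cover every zone at install cost 2 + 7 = 9.
Any cover uses at least 2 sensor positions; among all covering selections none totals below 9.
Greedy by coverage-per-install cost would pick P2, P9, P3 for 13 — worse than the optimum 9.

9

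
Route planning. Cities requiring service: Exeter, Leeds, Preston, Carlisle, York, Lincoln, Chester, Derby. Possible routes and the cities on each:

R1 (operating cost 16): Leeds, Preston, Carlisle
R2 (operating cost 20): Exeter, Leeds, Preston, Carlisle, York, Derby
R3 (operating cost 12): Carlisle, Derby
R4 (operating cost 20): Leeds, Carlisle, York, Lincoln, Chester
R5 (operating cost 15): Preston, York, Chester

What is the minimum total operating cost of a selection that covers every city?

R2, R4 cover every city at operating cost 20 + 20 = 40.
Any cover uses at least 2 routes; among all covering selections none totals below 40.

40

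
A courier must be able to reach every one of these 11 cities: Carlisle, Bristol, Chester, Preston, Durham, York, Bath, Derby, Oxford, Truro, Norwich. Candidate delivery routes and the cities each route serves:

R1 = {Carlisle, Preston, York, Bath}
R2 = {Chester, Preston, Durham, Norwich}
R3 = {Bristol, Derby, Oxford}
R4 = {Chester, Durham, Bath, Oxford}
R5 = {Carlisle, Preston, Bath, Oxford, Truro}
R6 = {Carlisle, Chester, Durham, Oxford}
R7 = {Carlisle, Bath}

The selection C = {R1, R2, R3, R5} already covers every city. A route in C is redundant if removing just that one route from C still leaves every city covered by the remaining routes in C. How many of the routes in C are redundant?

Drop R1: York uncovered — not redundant.
Drop R2: Chester, Durham, Norwich uncovered — not redundant.
Drop R3: Bristol, Derby uncovered — not redundant.
Drop R5: Truro uncovered — not redundant.
None of the routes in C is redundant.

0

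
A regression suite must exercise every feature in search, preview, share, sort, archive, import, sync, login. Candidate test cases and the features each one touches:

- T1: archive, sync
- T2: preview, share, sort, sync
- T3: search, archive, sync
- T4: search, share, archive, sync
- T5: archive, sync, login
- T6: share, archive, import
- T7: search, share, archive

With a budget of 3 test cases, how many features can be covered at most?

Choosing T2, T3, T5 covers {search, preview, share, sort, archive, sync, login} — 7 features.
No choice of 3 test cases does better; here import is left uncovered.

7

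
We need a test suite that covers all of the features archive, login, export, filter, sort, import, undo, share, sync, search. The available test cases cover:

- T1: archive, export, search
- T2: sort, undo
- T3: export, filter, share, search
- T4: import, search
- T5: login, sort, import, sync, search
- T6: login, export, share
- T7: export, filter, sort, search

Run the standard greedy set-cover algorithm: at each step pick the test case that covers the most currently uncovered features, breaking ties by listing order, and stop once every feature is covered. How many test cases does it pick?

4

Pick 1: T5 covers 5 new features (login, sort, import, sync, search).
Pick 2: T3 covers 3 new features (export, filter, share).
Pick 3: T1 covers 1 new features (archive).
Pick 4: T2 covers 1 new features (undo).
Greedy uses 4 test cases.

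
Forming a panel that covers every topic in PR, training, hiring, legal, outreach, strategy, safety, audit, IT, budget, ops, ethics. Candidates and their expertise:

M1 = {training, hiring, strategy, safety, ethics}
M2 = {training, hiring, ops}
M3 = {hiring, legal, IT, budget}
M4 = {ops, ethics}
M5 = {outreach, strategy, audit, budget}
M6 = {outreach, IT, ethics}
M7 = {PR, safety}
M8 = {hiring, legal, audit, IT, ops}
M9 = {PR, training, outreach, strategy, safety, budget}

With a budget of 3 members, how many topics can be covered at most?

12

Choosing M1, M8, M9 covers {PR, training, hiring, legal, outreach, strategy, safety, audit, IT, budget, ops, ethics} — 12 topics.
That is all 12 topics.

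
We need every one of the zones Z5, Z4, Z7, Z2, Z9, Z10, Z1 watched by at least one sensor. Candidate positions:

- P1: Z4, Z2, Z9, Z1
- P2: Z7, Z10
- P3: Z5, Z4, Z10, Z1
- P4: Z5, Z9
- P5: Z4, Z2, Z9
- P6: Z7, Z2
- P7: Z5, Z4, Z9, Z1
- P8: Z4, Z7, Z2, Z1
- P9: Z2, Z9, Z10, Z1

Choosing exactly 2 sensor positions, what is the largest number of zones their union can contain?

Choosing P1, P2 covers {Z4, Z7, Z2, Z9, Z10, Z1} — 6 zones.
No choice of 2 sensor positions does better; here Z5 is left uncovered.

6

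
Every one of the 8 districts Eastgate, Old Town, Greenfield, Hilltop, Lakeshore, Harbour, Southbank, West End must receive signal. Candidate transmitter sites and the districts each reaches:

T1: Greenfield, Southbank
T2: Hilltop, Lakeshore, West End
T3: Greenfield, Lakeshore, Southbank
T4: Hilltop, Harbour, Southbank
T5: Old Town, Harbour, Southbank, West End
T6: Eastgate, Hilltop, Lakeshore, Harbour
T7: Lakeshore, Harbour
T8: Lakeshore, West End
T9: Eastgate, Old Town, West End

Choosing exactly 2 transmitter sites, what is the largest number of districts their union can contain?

Choosing T5, T6 covers {Eastgate, Old Town, Hilltop, Lakeshore, Harbour, Southbank, West End} — 7 districts.
No choice of 2 transmitter sites does better; here Greenfield is left uncovered.

7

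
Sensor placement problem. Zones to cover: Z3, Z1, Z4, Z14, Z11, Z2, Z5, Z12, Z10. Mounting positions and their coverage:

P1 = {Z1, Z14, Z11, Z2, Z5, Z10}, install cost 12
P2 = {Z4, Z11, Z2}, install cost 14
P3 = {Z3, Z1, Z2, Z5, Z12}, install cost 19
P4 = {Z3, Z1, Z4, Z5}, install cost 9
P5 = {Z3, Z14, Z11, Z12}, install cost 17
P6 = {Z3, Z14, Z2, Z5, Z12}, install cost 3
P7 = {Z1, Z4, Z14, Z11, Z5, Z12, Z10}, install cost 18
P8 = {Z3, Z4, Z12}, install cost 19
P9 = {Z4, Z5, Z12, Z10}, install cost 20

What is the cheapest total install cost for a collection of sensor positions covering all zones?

P6, P7 cover every zone at install cost 3 + 18 = 21.
Any cover uses at least 2 sensor positions; among all covering selections none totals below 21.

21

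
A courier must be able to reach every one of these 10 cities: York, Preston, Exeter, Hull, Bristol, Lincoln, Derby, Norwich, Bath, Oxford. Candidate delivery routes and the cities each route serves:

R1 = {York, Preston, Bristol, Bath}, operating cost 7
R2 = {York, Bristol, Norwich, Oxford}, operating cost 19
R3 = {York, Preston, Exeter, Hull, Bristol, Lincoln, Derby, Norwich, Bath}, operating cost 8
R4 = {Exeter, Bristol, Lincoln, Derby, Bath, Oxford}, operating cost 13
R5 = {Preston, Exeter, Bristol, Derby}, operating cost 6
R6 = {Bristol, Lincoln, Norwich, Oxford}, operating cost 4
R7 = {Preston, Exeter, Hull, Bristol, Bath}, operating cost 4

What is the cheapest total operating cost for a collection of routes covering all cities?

R3, R6 cover every city at operating cost 8 + 4 = 12.
Any cover uses at least 2 routes; among all covering selections none totals below 12.

12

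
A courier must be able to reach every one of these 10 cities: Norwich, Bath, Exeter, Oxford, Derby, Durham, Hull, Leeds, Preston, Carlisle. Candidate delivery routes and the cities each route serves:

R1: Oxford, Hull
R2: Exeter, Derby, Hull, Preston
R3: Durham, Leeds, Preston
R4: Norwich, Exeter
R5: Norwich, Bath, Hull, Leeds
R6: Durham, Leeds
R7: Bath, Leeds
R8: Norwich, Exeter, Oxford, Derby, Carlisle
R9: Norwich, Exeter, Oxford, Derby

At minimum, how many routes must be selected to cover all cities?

3

R3, R5, R8 together cover {Norwich, Bath, Exeter, Oxford, Derby, Durham, Hull, Leeds, Preston, Carlisle} — every city.
No 2 of the 9 routes cover everything (all 36 pairs fall short), so 3 is minimum.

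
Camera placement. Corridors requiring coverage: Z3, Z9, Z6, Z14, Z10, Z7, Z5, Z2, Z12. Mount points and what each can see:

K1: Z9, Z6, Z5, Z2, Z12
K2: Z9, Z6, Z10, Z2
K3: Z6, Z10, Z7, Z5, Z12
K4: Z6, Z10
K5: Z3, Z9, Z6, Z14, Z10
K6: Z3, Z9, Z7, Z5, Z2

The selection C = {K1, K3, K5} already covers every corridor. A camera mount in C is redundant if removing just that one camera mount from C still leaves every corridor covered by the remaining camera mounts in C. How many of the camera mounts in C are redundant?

0

Drop K1: Z2 uncovered — not redundant.
Drop K3: Z7 uncovered — not redundant.
Drop K5: Z3, Z14 uncovered — not redundant.
None of the camera mounts in C is redundant.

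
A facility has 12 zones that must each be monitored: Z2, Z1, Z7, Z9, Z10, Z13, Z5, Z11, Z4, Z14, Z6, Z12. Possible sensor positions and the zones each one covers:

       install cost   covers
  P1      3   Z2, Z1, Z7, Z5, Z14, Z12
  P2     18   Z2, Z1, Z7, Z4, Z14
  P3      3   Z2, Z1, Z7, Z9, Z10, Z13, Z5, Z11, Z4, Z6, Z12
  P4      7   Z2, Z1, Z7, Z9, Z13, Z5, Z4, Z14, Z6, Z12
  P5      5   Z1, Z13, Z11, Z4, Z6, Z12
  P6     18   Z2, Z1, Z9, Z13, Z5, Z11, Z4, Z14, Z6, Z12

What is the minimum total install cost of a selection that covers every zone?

P1, P3 cover every zone at install cost 3 + 3 = 6.
Any cover uses at least 2 sensor positions; among all covering selections none totals below 6.

6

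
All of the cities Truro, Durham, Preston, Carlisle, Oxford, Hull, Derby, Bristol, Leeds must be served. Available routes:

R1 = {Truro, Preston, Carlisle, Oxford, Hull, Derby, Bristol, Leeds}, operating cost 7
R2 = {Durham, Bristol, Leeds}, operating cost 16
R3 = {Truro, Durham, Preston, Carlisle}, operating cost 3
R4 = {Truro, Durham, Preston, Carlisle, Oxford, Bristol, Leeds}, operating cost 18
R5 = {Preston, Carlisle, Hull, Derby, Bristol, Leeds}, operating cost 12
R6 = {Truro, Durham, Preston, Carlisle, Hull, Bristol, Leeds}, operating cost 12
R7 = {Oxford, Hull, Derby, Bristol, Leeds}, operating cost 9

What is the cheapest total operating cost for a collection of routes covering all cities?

10

R1, R3 cover every city at operating cost 7 + 3 = 10.
Any cover uses at least 2 routes; among all covering selections none totals below 10.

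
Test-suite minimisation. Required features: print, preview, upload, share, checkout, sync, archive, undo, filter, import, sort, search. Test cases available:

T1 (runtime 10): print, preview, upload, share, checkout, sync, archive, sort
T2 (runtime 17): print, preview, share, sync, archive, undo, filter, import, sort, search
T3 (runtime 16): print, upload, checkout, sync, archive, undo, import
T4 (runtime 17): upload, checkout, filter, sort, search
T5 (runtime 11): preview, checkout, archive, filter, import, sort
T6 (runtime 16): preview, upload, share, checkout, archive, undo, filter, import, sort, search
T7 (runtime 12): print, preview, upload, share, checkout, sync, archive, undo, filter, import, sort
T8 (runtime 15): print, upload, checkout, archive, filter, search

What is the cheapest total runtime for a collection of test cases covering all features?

T1, T6 cover every feature at runtime 10 + 16 = 26.
Any cover uses at least 2 test cases; among all covering selections none totals below 26.
Greedy by coverage-per-runtime would pick T7, T8 for 27 — worse than the optimum 26.

26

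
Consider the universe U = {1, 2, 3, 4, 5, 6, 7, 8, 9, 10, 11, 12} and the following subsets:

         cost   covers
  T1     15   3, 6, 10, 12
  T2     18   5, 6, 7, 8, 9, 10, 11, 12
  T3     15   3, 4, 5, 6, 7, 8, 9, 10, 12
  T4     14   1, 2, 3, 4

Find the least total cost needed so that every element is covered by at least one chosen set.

T2, T4 cover every element at cost 18 + 14 = 32.
Any cover uses at least 2 sets; among all covering selections none totals below 32.

32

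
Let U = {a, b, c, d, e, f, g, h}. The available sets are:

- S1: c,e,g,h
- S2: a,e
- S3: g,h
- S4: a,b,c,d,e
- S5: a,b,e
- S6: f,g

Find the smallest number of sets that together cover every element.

S1, S4, S6 together cover {a, b, c, d, e, f, g, h} — every element.
No 2 of the 6 sets cover everything (all 15 pairs fall short), so 3 is minimum.

3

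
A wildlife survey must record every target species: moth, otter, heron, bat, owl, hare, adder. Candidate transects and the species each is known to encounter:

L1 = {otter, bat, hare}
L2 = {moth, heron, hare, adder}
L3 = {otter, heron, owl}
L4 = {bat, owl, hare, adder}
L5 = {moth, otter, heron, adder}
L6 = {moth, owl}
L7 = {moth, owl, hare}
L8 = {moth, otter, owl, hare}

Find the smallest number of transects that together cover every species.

L4, L5 together cover {moth, otter, heron, bat, owl, hare, adder} — every species.
No single transect contains all 7 species, so 2 is optimal.

2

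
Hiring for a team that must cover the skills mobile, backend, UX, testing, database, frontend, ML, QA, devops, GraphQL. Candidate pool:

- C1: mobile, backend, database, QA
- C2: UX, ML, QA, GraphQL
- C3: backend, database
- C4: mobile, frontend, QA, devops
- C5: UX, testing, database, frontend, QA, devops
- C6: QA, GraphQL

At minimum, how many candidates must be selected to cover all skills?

3

C1, C2, C5 together cover {mobile, backend, UX, testing, database, frontend, ML, QA, devops, GraphQL} — every skill.
No 2 of the 6 candidates cover everything (all 15 pairs fall short), so 3 is minimum.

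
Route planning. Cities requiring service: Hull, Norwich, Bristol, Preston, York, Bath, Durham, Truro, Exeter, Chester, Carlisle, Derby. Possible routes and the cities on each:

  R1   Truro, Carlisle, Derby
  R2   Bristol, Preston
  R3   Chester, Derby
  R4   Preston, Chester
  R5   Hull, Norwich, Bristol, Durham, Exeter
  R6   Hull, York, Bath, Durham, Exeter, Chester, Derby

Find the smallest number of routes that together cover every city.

R1, R2, R5, R6 together cover {Hull, Norwich, Bristol, Preston, York, Bath, Durham, Truro, Exeter, Chester, Carlisle, Derby} — every city.
No 3 of the 6 routes cover everything (all 20 triples fall short), so 4 is minimum.

4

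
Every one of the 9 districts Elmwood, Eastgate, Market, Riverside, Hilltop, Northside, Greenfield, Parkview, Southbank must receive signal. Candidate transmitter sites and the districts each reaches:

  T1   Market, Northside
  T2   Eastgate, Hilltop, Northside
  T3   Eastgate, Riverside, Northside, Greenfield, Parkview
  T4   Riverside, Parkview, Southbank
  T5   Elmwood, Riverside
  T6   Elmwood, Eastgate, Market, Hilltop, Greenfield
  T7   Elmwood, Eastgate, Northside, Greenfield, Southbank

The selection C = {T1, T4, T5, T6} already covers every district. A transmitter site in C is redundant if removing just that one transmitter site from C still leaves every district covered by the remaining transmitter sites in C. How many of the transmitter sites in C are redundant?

1

Drop T1: Northside uncovered — not redundant.
Drop T4: Parkview, Southbank uncovered — not redundant.
Drop T5: the rest still cover every district — redundant.
Drop T6: Eastgate, Hilltop, Greenfield uncovered — not redundant.
1 redundant: T5.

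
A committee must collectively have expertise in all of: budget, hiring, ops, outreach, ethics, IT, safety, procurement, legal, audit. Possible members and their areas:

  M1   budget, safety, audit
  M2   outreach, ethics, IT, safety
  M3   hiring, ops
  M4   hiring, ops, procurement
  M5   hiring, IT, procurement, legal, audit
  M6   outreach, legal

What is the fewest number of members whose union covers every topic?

4

M1, M2, M3, M5 together cover {budget, hiring, ops, outreach, ethics, IT, safety, procurement, legal, audit} — every topic.
No 3 of the 6 members cover everything (all 20 triples fall short), so 4 is minimum.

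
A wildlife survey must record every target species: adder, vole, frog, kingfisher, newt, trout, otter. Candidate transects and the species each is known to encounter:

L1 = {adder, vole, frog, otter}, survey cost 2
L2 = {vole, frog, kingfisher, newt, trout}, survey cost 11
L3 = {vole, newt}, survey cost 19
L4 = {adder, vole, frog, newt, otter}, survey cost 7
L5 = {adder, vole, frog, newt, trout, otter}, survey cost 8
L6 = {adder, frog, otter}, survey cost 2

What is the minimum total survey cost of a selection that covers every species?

13

L1, L2 cover every species at survey cost 2 + 11 = 13.
Any cover uses at least 2 transects; among all covering selections none totals below 13.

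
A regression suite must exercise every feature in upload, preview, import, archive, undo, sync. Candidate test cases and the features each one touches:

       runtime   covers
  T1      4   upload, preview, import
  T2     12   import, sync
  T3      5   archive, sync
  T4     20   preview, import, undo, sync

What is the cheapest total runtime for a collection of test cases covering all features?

29

T1, T3, T4 cover every feature at runtime 4 + 5 + 20 = 29.
Any cover uses at least 3 test cases; among all covering selections none totals below 29.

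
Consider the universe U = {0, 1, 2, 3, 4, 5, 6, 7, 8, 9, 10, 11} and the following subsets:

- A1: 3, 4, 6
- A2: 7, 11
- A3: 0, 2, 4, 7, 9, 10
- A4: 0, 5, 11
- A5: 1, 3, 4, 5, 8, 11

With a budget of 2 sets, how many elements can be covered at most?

11

Choosing A3, A5 covers {0, 1, 2, 3, 4, 5, 7, 8, 9, 10, 11} — 11 elements.
No choice of 2 sets does better; here 6 is left uncovered.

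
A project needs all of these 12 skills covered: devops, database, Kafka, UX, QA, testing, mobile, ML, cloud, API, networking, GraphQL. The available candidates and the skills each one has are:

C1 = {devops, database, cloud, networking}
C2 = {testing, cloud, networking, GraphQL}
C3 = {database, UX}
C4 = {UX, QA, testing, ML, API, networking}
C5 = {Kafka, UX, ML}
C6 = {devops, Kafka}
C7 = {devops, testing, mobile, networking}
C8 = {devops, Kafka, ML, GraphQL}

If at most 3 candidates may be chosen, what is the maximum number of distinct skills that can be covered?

11

Choosing C1, C4, C8 covers {devops, database, Kafka, UX, QA, testing, ML, cloud, API, networking, GraphQL} — 11 skills.
No choice of 3 candidates does better; here mobile is left uncovered.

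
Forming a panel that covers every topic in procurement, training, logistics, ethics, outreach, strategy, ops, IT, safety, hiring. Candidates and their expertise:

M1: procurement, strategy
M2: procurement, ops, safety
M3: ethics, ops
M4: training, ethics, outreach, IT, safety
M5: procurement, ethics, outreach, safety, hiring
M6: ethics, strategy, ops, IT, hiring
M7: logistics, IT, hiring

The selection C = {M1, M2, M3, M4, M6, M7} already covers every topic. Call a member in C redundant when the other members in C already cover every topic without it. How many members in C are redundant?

4

Drop M1: the rest still cover every topic — redundant.
Drop M2: the rest still cover every topic — redundant.
Drop M3: the rest still cover every topic — redundant.
Drop M4: training, outreach uncovered — not redundant.
Drop M6: the rest still cover every topic — redundant.
Drop M7: logistics uncovered — not redundant.
4 redundant: M1, M2, M3, M6.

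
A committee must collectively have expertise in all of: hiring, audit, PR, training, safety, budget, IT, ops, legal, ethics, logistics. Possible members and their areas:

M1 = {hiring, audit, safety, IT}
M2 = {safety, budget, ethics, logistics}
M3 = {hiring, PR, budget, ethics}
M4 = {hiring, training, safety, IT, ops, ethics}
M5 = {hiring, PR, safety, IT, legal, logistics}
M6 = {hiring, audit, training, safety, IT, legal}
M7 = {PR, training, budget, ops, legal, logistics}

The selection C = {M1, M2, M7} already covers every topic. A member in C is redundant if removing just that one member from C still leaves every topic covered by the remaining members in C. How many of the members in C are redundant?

0

Drop M1: hiring, audit, IT uncovered — not redundant.
Drop M2: ethics uncovered — not redundant.
Drop M7: PR, training, ops, legal uncovered — not redundant.
None of the members in C is redundant.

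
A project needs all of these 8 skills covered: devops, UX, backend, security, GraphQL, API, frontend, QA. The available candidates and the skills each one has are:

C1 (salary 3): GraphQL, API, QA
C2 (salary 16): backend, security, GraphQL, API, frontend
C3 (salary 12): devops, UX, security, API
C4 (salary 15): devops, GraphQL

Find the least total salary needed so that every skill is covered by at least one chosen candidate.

31

C1, C2, C3 cover every skill at salary 3 + 16 + 12 = 31.
Any cover uses at least 3 candidates; among all covering selections none totals below 31.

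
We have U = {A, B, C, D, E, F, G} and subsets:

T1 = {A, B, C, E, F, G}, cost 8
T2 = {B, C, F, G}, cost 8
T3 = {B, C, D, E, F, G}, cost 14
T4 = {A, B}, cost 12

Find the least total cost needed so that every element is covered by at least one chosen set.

22

T1, T3 cover every element at cost 8 + 14 = 22.
Any cover uses at least 2 sets; among all covering selections none totals below 22.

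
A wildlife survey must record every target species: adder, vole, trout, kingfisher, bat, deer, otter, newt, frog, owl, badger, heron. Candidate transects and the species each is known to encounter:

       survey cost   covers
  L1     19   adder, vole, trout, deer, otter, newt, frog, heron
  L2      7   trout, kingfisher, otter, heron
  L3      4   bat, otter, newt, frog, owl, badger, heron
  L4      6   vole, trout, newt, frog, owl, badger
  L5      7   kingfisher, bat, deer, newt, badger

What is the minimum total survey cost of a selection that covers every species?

L1, L2, L3 cover every species at survey cost 19 + 7 + 4 = 30.
Any cover uses at least 3 transects; among all covering selections none totals below 30.
Greedy by coverage-per-survey cost would pick L3, L4, L5, L1 for 36 — worse than the optimum 30.

30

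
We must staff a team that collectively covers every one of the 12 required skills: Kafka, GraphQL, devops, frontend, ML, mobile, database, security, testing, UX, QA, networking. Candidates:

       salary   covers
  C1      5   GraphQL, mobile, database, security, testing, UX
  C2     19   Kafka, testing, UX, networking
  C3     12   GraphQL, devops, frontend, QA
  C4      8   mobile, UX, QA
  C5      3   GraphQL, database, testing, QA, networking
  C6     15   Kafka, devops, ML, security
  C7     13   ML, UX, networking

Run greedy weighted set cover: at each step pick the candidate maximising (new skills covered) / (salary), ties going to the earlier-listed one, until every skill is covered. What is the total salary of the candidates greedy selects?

Pick 1: C5 adds 5 new (GraphQL, database, testing, QA, networking) at salary 3 (ratio 5/3).
Pick 2: C1 adds 3 new (mobile, security, UX) at salary 5 (ratio 3/5).
Pick 3: C6 adds 3 new (Kafka, devops, ML) at salary 15 (ratio 3/15).
Pick 4: C3 adds 1 new (frontend) at salary 12 (ratio 1/12).
Greedy total salary: 3 + 5 + 15 + 12 = 35.

35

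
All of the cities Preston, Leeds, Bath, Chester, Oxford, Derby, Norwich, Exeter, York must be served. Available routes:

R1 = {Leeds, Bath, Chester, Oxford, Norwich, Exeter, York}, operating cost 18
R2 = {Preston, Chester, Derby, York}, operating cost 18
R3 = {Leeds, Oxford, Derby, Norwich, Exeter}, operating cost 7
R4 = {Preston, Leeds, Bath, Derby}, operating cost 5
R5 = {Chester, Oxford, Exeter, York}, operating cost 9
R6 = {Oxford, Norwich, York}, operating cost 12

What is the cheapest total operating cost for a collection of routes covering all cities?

R3, R4, R5 cover every city at operating cost 7 + 5 + 9 = 21.
Any cover uses at least 2 routes; among all covering selections none totals below 21.

21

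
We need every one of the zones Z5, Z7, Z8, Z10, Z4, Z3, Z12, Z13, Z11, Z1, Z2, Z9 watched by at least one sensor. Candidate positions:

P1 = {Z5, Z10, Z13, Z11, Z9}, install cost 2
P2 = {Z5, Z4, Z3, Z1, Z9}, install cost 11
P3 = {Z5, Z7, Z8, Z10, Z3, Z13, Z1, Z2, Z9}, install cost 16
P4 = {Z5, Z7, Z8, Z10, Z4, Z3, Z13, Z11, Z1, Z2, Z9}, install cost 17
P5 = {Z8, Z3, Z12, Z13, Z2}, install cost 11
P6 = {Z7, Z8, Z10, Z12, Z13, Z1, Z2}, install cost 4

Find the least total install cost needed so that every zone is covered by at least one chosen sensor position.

P1, P2, P6 cover every zone at install cost 2 + 11 + 4 = 17.
Any cover uses at least 2 sensor positions; among all covering selections none totals below 17.

17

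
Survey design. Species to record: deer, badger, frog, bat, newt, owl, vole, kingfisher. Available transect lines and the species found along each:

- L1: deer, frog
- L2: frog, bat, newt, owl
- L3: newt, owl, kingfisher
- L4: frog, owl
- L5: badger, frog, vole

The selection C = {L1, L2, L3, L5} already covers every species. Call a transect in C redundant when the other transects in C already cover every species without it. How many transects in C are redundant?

Drop L1: deer uncovered — not redundant.
Drop L2: bat uncovered — not redundant.
Drop L3: kingfisher uncovered — not redundant.
Drop L5: badger, vole uncovered — not redundant.
None of the transects in C is redundant.

0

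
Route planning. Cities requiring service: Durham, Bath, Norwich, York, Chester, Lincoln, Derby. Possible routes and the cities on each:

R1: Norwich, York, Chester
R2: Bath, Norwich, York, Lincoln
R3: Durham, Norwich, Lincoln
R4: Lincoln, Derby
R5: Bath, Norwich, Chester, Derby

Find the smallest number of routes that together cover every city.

3

R1, R3, R5 together cover {Durham, Bath, Norwich, York, Chester, Lincoln, Derby} — every city.
No 2 of the 5 routes cover everything (all 10 pairs fall short), so 3 is minimum.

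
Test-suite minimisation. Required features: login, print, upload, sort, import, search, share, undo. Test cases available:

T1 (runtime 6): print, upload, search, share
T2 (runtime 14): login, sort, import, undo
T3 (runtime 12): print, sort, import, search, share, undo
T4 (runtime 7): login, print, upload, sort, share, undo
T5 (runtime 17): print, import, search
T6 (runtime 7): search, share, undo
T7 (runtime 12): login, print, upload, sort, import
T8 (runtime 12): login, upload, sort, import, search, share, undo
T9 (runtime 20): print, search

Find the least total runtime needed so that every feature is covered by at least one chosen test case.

T1, T8 cover every feature at runtime 6 + 12 = 18.
Any cover uses at least 2 test cases; among all covering selections none totals below 18.

18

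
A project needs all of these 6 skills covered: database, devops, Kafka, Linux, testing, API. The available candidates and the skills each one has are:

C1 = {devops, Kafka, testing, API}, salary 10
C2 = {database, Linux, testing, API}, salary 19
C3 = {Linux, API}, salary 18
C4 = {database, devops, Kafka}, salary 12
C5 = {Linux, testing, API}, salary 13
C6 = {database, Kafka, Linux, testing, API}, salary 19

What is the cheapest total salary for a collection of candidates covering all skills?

C4, C5 cover every skill at salary 12 + 13 = 25.
Any cover uses at least 2 candidates; among all covering selections none totals below 25.
Greedy by coverage-per-salary would pick C1, C2 for 29 — worse than the optimum 25.

25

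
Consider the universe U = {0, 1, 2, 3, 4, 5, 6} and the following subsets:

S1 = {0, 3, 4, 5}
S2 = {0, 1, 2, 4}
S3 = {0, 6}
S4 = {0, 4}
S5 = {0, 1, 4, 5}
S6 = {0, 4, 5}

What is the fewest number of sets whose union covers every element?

S1, S2, S3 together cover {0, 1, 2, 3, 4, 5, 6} — every element.
No 2 of the 6 sets cover everything (all 15 pairs fall short), so 3 is minimum.

3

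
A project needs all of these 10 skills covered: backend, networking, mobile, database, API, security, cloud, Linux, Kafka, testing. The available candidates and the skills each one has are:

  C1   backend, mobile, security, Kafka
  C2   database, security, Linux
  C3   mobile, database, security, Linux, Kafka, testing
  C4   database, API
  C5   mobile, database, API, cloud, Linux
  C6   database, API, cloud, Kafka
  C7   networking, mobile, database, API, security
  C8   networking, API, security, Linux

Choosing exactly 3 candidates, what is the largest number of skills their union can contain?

Choosing C1, C3, C5 covers {backend, mobile, database, API, security, cloud, Linux, Kafka, testing} — 9 skills.
No choice of 3 candidates does better; here networking is left uncovered.

9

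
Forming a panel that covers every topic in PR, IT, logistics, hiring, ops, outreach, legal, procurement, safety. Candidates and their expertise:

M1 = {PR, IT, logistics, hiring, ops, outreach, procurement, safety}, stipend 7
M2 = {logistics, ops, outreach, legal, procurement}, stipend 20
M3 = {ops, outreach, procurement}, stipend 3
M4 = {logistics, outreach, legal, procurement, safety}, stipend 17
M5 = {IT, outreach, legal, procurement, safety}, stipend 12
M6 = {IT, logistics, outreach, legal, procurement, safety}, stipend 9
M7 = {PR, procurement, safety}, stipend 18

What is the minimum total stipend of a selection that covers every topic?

M1, M6 cover every topic at stipend 7 + 9 = 16.
Any cover uses at least 2 members; among all covering selections none totals below 16.

16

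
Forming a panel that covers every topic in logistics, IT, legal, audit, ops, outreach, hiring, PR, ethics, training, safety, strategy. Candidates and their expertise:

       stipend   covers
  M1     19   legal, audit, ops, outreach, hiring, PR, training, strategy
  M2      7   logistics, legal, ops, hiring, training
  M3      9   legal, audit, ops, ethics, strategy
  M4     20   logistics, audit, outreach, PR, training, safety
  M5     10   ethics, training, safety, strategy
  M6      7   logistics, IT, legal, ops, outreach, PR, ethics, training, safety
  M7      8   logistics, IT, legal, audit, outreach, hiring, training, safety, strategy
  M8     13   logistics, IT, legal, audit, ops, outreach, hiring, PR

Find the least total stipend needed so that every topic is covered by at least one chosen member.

M6, M7 cover every topic at stipend 7 + 8 = 15.
Any cover uses at least 2 members; among all covering selections none totals below 15.

15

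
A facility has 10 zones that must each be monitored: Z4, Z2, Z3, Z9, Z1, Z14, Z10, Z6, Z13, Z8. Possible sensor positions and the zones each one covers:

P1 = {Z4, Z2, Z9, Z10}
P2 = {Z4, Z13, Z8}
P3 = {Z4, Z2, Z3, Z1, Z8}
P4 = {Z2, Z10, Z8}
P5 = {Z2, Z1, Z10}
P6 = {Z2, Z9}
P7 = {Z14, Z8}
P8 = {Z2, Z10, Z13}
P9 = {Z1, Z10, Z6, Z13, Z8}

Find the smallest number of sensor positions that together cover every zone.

P1, P3, P7, P9 together cover {Z4, Z2, Z3, Z9, Z1, Z14, Z10, Z6, Z13, Z8} — every zone.
No 3 of the 9 sensor positions cover everything (all 84 triples fall short), so 4 is minimum.

4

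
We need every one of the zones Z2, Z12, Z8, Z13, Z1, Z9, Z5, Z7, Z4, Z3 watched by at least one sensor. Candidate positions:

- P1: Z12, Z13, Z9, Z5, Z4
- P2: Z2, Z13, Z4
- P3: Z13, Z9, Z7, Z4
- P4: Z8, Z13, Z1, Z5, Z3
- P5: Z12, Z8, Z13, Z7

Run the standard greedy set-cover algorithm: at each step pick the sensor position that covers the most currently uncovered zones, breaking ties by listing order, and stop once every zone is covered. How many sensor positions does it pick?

Pick 1: P1 covers 5 new zones (Z12, Z13, Z9, Z5, Z4).
Pick 2: P4 covers 3 new zones (Z8, Z1, Z3).
Pick 3: P2 covers 1 new zones (Z2).
Pick 4: P3 covers 1 new zones (Z7).
Greedy uses 4 sensor positions.

4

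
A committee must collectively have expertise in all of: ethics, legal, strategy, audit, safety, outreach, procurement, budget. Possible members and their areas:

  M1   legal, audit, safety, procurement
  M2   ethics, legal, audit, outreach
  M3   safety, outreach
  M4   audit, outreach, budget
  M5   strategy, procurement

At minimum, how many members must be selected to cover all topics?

M1, M2, M4, M5 together cover {ethics, legal, strategy, audit, safety, outreach, procurement, budget} — every topic.
No 3 of the 5 members cover everything (all 10 triples fall short), so 4 is minimum.

4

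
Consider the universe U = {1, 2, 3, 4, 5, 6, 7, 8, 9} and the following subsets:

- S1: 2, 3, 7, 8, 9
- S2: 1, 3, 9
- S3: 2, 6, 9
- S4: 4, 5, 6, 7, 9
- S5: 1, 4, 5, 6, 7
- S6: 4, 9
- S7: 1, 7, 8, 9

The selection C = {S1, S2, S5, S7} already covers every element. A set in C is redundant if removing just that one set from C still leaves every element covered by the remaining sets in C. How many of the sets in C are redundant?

2

Drop S1: 2 uncovered — not redundant.
Drop S2: the rest still cover every element — redundant.
Drop S5: 4, 5, 6 uncovered — not redundant.
Drop S7: the rest still cover every element — redundant.
2 redundant: S2, S7.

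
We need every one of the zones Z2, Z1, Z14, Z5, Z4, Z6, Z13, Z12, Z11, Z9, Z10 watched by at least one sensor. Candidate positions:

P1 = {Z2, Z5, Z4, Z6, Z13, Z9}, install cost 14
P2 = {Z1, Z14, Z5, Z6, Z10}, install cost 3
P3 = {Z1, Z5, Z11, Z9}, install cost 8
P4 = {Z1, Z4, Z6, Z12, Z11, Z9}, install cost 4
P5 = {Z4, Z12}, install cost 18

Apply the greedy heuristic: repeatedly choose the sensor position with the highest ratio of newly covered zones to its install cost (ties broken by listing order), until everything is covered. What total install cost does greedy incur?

21

Pick 1: P2 adds 5 new (Z1, Z14, Z5, Z6, Z10) at install cost 3 (ratio 5/3).
Pick 2: P4 adds 4 new (Z4, Z12, Z11, Z9) at install cost 4 (ratio 4/4).
Pick 3: P1 adds 2 new (Z2, Z13) at install cost 14 (ratio 2/14).
Greedy total install cost: 3 + 4 + 14 = 21.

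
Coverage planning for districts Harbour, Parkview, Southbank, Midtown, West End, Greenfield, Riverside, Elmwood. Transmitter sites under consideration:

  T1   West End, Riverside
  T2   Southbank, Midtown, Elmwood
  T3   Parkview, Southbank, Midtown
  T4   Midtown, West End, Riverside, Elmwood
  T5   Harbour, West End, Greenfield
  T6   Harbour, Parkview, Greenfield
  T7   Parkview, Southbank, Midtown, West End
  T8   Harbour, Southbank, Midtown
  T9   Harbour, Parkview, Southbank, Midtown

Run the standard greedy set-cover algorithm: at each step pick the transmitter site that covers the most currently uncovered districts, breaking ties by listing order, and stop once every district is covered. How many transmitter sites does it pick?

3

Pick 1: T4 covers 4 new districts (Midtown, West End, Riverside, Elmwood).
Pick 2: T6 covers 3 new districts (Harbour, Parkview, Greenfield).
Pick 3: T2 covers 1 new districts (Southbank).
Greedy uses 3 transmitter sites.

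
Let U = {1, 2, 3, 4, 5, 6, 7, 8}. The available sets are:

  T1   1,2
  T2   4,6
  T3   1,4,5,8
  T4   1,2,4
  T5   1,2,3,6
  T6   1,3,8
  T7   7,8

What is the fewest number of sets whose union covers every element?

3

T3, T5, T7 together cover {1, 2, 3, 4, 5, 6, 7, 8} — every element.
No 2 of the 7 sets cover everything (all 21 pairs fall short), so 3 is minimum.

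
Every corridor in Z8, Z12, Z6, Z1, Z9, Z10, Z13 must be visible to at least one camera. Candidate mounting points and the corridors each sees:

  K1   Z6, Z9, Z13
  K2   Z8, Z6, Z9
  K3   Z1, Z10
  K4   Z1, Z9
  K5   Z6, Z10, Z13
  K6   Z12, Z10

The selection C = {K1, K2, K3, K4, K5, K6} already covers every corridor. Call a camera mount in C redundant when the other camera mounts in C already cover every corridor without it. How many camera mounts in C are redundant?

4

Drop K1: the rest still cover every corridor — redundant.
Drop K2: Z8 uncovered — not redundant.
Drop K3: the rest still cover every corridor — redundant.
Drop K4: the rest still cover every corridor — redundant.
Drop K5: the rest still cover every corridor — redundant.
Drop K6: Z12 uncovered — not redundant.
4 redundant: K1, K3, K4, K5.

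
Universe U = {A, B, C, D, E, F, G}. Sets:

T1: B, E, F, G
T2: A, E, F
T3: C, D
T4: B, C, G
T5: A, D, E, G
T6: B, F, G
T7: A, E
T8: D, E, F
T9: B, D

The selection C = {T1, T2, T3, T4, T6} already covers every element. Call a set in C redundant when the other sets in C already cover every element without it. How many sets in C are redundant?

Drop T1: the rest still cover every element — redundant.
Drop T2: A uncovered — not redundant.
Drop T3: D uncovered — not redundant.
Drop T4: the rest still cover every element — redundant.
Drop T6: the rest still cover every element — redundant.
3 redundant: T1, T4, T6.

3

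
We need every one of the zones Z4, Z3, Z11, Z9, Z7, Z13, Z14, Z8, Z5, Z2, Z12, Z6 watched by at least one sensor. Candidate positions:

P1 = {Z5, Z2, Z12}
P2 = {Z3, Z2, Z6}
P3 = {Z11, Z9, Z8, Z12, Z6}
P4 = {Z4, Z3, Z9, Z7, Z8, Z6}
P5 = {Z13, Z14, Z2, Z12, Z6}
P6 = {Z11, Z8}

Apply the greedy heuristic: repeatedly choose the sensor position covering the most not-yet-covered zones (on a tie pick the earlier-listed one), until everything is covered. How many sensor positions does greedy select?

Pick 1: P4 covers 6 new zones (Z4, Z3, Z9, Z7, Z8, Z6).
Pick 2: P5 covers 4 new zones (Z13, Z14, Z2, Z12).
Pick 3: P1 covers 1 new zones (Z5).
Pick 4: P3 covers 1 new zones (Z11).
Greedy uses 4 sensor positions.

4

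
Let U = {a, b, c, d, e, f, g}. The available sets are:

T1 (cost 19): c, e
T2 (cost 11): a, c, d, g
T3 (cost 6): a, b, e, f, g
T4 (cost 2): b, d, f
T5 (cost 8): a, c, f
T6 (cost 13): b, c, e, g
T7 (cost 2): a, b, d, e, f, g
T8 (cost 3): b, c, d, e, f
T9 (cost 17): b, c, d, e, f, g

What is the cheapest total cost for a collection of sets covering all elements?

T7, T8 cover every element at cost 2 + 3 = 5.
Any cover uses at least 2 sets; among all covering selections none totals below 5.

5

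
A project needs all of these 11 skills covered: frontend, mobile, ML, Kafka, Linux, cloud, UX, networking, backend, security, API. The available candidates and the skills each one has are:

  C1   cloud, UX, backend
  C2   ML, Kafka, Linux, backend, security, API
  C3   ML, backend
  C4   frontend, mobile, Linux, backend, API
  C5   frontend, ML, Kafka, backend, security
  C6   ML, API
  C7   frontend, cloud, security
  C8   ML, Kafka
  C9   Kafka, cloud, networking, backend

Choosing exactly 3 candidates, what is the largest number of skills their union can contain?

10

Choosing C1, C2, C4 covers {frontend, mobile, ML, Kafka, Linux, cloud, UX, backend, security, API} — 10 skills.
No choice of 3 candidates does better; here networking is left uncovered.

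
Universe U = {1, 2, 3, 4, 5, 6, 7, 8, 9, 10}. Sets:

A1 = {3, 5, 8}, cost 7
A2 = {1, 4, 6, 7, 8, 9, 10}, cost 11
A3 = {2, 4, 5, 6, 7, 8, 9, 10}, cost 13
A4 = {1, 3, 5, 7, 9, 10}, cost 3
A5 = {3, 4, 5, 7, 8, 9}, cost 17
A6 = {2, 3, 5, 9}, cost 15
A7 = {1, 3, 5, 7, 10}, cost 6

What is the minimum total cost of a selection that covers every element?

16

A3, A4 cover every element at cost 13 + 3 = 16.
Any cover uses at least 2 sets; among all covering selections none totals below 16.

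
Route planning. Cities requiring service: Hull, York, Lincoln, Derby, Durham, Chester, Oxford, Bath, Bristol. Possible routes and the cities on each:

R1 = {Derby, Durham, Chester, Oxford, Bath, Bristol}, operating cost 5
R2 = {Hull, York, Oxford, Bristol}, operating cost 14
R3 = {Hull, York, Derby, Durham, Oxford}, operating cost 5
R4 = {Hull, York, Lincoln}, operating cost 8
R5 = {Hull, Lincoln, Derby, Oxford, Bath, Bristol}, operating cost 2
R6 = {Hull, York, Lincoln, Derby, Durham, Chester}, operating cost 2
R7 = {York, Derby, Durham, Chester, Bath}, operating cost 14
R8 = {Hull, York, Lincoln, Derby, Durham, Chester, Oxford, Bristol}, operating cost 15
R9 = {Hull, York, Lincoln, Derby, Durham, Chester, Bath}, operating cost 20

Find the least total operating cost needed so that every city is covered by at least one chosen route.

4

R5, R6 cover every city at operating cost 2 + 2 = 4.
Any cover uses at least 2 routes; among all covering selections none totals below 4.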